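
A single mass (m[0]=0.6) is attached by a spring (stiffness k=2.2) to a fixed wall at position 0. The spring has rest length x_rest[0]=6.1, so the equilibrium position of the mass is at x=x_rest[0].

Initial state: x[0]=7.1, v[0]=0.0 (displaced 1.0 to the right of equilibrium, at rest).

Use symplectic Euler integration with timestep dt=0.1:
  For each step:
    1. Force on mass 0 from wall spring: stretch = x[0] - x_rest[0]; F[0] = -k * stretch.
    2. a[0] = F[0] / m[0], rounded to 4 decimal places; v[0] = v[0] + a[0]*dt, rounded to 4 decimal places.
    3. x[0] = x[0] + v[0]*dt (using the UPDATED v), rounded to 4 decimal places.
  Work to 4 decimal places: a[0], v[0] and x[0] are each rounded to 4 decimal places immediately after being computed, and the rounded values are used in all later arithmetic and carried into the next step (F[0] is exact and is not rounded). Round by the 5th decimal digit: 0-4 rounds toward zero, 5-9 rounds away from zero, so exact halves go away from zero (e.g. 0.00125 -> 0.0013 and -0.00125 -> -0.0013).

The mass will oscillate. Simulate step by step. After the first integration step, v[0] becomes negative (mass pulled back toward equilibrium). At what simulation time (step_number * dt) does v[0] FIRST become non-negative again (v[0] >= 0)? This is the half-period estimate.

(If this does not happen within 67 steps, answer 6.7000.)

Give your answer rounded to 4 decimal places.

Answer: 1.7000

Derivation:
Step 0: x=[7.1000] v=[0.0000]
Step 1: x=[7.0633] v=[-0.3667]
Step 2: x=[6.9913] v=[-0.7199]
Step 3: x=[6.8866] v=[-1.0467]
Step 4: x=[6.7531] v=[-1.3351]
Step 5: x=[6.5956] v=[-1.5746]
Step 6: x=[6.4200] v=[-1.7563]
Step 7: x=[6.2326] v=[-1.8736]
Step 8: x=[6.0404] v=[-1.9222]
Step 9: x=[5.8504] v=[-1.9004]
Step 10: x=[5.6695] v=[-1.8089]
Step 11: x=[5.5044] v=[-1.6511]
Step 12: x=[5.3611] v=[-1.4327]
Step 13: x=[5.2449] v=[-1.1618]
Step 14: x=[5.1601] v=[-0.8483]
Step 15: x=[5.1097] v=[-0.5037]
Step 16: x=[5.0956] v=[-0.1406]
Step 17: x=[5.1184] v=[0.2277]
First v>=0 after going negative at step 17, time=1.7000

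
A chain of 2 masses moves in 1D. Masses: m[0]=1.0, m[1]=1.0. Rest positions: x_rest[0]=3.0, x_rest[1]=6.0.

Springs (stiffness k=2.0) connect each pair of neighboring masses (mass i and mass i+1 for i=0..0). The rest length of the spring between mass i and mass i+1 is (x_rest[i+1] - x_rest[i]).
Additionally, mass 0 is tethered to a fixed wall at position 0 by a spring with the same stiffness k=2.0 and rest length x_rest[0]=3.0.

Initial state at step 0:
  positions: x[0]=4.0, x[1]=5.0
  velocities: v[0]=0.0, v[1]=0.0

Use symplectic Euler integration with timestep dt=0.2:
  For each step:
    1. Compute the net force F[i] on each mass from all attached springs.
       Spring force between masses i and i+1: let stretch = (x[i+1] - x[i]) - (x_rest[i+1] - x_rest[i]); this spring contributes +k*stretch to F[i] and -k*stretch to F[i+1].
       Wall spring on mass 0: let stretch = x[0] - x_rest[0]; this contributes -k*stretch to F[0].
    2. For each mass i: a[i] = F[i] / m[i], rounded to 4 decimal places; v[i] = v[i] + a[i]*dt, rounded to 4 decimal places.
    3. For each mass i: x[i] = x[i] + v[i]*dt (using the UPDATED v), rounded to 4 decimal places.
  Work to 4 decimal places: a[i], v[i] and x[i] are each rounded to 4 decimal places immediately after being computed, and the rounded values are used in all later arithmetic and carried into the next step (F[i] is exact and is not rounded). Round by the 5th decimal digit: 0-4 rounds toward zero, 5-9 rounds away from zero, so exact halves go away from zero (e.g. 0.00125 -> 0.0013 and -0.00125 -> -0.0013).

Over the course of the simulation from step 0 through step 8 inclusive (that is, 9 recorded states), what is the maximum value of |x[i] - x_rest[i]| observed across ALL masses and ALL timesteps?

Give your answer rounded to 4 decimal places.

Step 0: x=[4.0000 5.0000] v=[0.0000 0.0000]
Step 1: x=[3.7600 5.1600] v=[-1.2000 0.8000]
Step 2: x=[3.3312 5.4480] v=[-2.1440 1.4400]
Step 3: x=[2.8052 5.8067] v=[-2.6298 1.7933]
Step 4: x=[2.2949 6.1652] v=[-2.5513 1.7927]
Step 5: x=[1.9107 6.4541] v=[-1.9211 1.4446]
Step 6: x=[1.7371 6.6195] v=[-0.8680 0.8272]
Step 7: x=[1.8151 6.6343] v=[0.3901 0.0742]
Step 8: x=[2.1334 6.5036] v=[1.5917 -0.6535]
Max displacement = 1.2629

Answer: 1.2629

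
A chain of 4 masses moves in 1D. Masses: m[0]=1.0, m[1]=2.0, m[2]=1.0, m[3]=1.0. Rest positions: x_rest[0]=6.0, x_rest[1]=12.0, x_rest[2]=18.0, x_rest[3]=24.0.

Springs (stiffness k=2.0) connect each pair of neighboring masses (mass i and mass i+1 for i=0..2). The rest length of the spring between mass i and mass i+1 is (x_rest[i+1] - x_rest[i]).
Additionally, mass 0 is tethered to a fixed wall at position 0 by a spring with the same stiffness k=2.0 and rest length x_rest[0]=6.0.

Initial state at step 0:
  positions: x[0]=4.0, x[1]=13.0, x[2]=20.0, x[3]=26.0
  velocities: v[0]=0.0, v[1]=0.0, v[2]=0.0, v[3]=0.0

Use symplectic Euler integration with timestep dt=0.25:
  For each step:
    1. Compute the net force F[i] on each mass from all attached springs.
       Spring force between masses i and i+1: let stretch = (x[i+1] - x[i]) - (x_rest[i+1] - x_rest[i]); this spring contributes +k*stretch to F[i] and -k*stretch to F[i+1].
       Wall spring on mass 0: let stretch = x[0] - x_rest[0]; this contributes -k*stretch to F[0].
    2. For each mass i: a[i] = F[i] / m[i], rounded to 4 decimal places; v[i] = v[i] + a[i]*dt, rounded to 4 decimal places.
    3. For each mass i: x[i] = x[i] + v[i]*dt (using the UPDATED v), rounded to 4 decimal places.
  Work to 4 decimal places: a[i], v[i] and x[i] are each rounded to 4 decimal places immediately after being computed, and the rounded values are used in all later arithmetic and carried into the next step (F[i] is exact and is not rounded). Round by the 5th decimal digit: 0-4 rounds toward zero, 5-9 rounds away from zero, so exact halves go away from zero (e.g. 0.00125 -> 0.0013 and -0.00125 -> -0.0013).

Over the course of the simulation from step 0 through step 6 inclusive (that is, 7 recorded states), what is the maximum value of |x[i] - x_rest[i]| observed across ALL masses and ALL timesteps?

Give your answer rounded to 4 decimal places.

Step 0: x=[4.0000 13.0000 20.0000 26.0000] v=[0.0000 0.0000 0.0000 0.0000]
Step 1: x=[4.6250 12.8750 19.8750 26.0000] v=[2.5000 -0.5000 -0.5000 0.0000]
Step 2: x=[5.7031 12.6719 19.6406 25.9844] v=[4.3125 -0.8125 -0.9375 -0.0625]
Step 3: x=[6.9395 12.4688 19.3281 25.9258] v=[4.9454 -0.8125 -1.2500 -0.2344]
Step 4: x=[7.9996 12.3488 18.9829 25.7925] v=[4.2403 -0.4800 -1.3808 -0.5333]
Step 5: x=[8.6034 12.3716 18.6596 25.5580] v=[2.4151 0.0912 -1.2931 -0.9381]
Step 6: x=[8.6028 12.5519 18.4126 25.2112] v=[-0.0025 0.7212 -0.9879 -1.3873]
Max displacement = 2.6034

Answer: 2.6034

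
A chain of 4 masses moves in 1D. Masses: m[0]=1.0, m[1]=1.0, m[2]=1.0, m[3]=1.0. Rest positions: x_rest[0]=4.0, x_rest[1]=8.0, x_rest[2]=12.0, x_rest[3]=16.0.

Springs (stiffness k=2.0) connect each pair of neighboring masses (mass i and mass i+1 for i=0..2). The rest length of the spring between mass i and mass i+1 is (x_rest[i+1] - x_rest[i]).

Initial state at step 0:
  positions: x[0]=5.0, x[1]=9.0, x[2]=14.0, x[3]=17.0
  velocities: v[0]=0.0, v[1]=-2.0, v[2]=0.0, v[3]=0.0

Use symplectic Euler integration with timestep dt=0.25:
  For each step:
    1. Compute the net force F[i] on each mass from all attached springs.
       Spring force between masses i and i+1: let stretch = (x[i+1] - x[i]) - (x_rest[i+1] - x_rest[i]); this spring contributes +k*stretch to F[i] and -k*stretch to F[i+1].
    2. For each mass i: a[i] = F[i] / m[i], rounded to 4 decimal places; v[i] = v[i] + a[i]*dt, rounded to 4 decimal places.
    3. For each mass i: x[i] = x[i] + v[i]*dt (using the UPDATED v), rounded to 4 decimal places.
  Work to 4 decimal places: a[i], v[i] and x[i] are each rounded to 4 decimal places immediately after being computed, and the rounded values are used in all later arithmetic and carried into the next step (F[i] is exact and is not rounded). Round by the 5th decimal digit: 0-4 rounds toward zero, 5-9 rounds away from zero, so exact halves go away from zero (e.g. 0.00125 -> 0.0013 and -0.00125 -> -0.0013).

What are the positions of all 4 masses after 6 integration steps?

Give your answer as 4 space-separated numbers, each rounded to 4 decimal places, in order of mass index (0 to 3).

Step 0: x=[5.0000 9.0000 14.0000 17.0000] v=[0.0000 -2.0000 0.0000 0.0000]
Step 1: x=[5.0000 8.6250 13.7500 17.1250] v=[0.0000 -1.5000 -1.0000 0.5000]
Step 2: x=[4.9531 8.4375 13.2813 17.3281] v=[-0.1875 -0.7500 -1.8750 0.8125]
Step 3: x=[4.8418 8.4199 12.7129 17.5254] v=[-0.4453 -0.0703 -2.2735 0.7891]
Step 4: x=[4.6777 8.4917 12.2095 17.6211] v=[-0.6563 0.2872 -2.0138 0.3829]
Step 5: x=[4.4904 8.5515 11.9178 17.5404] v=[-0.7493 0.2391 -1.1669 -0.3229]
Step 6: x=[4.3107 8.5244 11.9081 17.2569] v=[-0.7188 -0.1083 -0.0388 -1.1342]

Answer: 4.3107 8.5244 11.9081 17.2569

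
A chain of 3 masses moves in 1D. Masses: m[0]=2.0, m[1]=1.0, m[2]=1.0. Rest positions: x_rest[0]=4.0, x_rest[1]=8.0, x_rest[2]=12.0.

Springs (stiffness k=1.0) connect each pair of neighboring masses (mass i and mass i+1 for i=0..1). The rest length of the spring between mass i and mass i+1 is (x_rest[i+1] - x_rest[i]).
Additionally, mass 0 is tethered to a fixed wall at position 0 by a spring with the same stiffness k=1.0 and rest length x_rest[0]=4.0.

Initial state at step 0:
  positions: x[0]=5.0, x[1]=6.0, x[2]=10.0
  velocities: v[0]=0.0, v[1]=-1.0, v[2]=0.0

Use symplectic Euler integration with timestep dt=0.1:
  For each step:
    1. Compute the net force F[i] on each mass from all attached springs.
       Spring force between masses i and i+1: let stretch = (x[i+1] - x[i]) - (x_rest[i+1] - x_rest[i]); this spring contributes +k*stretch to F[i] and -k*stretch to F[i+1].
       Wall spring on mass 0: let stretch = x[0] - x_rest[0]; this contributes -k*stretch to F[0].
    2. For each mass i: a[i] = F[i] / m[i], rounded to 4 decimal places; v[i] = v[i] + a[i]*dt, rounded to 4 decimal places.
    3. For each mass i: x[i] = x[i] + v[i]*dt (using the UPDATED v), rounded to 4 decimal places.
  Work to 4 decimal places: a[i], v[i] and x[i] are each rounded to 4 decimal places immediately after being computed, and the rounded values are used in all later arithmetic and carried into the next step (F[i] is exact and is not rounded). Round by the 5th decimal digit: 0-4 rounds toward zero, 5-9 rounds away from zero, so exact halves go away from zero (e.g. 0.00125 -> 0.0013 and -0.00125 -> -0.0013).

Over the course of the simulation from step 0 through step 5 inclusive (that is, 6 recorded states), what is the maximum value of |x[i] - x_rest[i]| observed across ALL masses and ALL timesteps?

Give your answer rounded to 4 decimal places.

Answer: 2.1160

Derivation:
Step 0: x=[5.0000 6.0000 10.0000] v=[0.0000 -1.0000 0.0000]
Step 1: x=[4.9800 5.9300 10.0000] v=[-0.2000 -0.7000 0.0000]
Step 2: x=[4.9399 5.8912 9.9993] v=[-0.4015 -0.3880 -0.0070]
Step 3: x=[4.8798 5.8840 9.9975] v=[-0.6009 -0.0723 -0.0178]
Step 4: x=[4.8003 5.9079 9.9946] v=[-0.7947 0.2386 -0.0292]
Step 5: x=[4.7024 5.9616 9.9908] v=[-0.9793 0.5365 -0.0379]
Max displacement = 2.1160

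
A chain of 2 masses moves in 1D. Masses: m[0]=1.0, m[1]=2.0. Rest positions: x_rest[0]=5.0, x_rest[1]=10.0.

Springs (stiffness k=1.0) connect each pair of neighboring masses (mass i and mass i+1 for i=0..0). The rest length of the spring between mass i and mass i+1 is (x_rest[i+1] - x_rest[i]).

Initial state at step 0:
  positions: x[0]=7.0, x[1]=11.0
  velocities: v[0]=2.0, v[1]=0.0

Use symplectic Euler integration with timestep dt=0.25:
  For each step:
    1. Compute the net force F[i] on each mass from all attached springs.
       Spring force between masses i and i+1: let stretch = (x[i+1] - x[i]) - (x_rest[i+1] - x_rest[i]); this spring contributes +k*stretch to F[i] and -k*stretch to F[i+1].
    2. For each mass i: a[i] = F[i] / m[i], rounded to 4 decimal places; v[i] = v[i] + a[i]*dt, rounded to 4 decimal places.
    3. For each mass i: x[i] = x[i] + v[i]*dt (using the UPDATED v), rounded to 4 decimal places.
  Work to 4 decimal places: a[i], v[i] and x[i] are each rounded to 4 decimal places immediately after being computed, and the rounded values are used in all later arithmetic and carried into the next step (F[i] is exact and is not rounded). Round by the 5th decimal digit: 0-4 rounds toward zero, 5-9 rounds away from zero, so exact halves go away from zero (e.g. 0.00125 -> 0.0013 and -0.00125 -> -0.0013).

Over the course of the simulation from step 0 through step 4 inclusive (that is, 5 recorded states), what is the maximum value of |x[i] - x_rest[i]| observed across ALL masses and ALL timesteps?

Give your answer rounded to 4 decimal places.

Answer: 3.1640

Derivation:
Step 0: x=[7.0000 11.0000] v=[2.0000 0.0000]
Step 1: x=[7.4375 11.0313] v=[1.7500 0.1250]
Step 2: x=[7.7871 11.1065] v=[1.3985 0.3008]
Step 3: x=[8.0317 11.2342] v=[0.9784 0.5109]
Step 4: x=[8.1640 11.4181] v=[0.5290 0.7356]
Max displacement = 3.1640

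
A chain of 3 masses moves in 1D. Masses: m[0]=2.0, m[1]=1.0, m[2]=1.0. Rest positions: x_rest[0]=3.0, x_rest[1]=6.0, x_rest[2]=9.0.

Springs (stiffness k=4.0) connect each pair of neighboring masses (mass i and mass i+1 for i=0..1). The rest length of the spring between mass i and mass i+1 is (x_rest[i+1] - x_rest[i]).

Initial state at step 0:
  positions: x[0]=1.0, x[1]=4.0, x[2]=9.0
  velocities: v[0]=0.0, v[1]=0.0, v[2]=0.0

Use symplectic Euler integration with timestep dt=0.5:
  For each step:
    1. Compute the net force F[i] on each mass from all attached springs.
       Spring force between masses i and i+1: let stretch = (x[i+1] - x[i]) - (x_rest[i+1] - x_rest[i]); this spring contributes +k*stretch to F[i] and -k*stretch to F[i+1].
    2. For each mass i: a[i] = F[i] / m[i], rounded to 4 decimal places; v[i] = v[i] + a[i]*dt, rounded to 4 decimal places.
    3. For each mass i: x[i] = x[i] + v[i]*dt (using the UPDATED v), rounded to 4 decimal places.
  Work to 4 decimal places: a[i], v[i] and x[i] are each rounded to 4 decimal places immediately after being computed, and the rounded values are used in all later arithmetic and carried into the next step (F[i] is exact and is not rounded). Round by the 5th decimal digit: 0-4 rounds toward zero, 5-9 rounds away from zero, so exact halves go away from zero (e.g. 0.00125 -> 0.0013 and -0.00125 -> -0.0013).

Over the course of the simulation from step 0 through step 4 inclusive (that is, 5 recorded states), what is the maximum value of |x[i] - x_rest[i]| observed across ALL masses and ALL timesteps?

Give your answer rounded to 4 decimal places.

Step 0: x=[1.0000 4.0000 9.0000] v=[0.0000 0.0000 0.0000]
Step 1: x=[1.0000 6.0000 7.0000] v=[0.0000 4.0000 -4.0000]
Step 2: x=[2.0000 4.0000 7.0000] v=[2.0000 -4.0000 0.0000]
Step 3: x=[2.5000 3.0000 7.0000] v=[1.0000 -2.0000 0.0000]
Step 4: x=[1.7500 5.5000 6.0000] v=[-1.5000 5.0000 -2.0000]
Max displacement = 3.0000

Answer: 3.0000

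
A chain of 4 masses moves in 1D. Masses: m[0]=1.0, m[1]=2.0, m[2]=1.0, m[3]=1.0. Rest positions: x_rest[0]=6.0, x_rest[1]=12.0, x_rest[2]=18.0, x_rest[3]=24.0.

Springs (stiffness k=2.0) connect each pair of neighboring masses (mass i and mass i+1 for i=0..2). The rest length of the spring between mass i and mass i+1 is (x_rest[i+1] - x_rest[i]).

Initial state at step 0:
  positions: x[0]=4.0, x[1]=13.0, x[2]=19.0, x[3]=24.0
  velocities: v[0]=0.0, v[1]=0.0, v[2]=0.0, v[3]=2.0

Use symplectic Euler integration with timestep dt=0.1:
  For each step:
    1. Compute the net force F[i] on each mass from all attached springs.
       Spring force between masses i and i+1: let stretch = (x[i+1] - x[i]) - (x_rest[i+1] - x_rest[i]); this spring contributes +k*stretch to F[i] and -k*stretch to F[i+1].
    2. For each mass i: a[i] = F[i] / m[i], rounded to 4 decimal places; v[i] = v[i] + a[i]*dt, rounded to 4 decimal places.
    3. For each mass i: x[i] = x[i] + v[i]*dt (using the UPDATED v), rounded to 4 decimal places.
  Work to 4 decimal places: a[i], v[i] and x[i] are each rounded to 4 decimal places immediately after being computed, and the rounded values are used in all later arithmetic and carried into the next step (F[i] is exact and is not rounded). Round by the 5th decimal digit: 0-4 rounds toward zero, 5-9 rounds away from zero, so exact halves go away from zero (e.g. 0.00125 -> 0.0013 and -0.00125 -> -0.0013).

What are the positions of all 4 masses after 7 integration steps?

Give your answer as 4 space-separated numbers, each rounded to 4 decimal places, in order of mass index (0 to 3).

Step 0: x=[4.0000 13.0000 19.0000 24.0000] v=[0.0000 0.0000 0.0000 2.0000]
Step 1: x=[4.0600 12.9700 18.9800 24.2200] v=[0.6000 -0.3000 -0.2000 2.2000]
Step 2: x=[4.1782 12.9110 18.9446 24.4552] v=[1.1820 -0.5900 -0.3540 2.3520]
Step 3: x=[4.3511 12.8250 18.8987 24.7002] v=[1.7286 -0.8599 -0.4586 2.4499]
Step 4: x=[4.5734 12.7150 18.8474 24.9492] v=[2.2234 -1.0999 -0.5130 2.4896]
Step 5: x=[4.8386 12.5849 18.7955 25.1961] v=[2.6517 -1.3008 -0.5191 2.4692]
Step 6: x=[5.1387 12.4395 18.7474 25.4350] v=[3.0010 -1.4544 -0.4811 2.3891]
Step 7: x=[5.4648 12.2841 18.7069 25.6602] v=[3.2612 -1.5537 -0.4052 2.2516]

Answer: 5.4648 12.2841 18.7069 25.6602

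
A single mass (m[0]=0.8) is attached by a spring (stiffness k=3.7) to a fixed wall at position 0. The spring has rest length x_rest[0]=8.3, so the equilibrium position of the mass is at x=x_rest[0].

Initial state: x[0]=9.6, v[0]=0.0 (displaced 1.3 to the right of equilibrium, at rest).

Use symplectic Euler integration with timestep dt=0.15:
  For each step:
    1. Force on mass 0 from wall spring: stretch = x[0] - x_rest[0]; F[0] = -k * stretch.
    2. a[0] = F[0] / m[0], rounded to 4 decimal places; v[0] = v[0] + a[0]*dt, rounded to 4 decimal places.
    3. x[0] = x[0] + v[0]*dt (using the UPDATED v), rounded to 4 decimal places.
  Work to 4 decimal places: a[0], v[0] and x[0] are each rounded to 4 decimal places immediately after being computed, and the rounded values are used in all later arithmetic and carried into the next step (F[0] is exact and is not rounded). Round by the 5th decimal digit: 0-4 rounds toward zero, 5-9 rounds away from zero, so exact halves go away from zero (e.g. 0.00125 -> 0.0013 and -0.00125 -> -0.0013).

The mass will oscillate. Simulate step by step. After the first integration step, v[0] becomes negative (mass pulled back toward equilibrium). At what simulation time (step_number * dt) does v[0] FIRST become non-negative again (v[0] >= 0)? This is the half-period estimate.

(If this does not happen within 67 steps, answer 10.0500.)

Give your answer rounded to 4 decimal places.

Step 0: x=[9.6000] v=[0.0000]
Step 1: x=[9.4647] v=[-0.9019]
Step 2: x=[9.2082] v=[-1.7099]
Step 3: x=[8.8572] v=[-2.3400]
Step 4: x=[8.4482] v=[-2.7266]
Step 5: x=[8.0238] v=[-2.8294]
Step 6: x=[7.6281] v=[-2.6378]
Step 7: x=[7.3023] v=[-2.1717]
Step 8: x=[7.0804] v=[-1.4795]
Step 9: x=[6.9854] v=[-0.6334]
Step 10: x=[7.0272] v=[0.2786]
First v>=0 after going negative at step 10, time=1.5000

Answer: 1.5000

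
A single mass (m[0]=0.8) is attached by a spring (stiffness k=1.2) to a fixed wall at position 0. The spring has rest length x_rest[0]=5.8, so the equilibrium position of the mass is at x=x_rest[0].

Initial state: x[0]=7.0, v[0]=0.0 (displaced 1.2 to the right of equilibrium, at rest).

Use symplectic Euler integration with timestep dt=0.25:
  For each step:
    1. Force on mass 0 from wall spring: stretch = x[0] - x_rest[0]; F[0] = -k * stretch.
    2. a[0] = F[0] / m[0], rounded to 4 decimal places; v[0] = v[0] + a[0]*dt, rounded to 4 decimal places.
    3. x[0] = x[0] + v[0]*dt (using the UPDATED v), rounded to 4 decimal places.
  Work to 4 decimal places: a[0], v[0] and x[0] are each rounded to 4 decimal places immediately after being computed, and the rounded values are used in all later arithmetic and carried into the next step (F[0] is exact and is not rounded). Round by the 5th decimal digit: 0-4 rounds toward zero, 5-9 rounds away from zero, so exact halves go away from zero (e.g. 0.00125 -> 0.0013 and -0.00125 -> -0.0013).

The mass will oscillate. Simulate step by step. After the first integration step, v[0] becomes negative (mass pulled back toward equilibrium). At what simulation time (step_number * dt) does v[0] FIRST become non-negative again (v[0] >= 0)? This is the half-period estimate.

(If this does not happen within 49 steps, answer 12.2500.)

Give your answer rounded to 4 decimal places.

Step 0: x=[7.0000] v=[0.0000]
Step 1: x=[6.8875] v=[-0.4500]
Step 2: x=[6.6731] v=[-0.8578]
Step 3: x=[6.3768] v=[-1.1852]
Step 4: x=[6.0264] v=[-1.4015]
Step 5: x=[5.6548] v=[-1.4864]
Step 6: x=[5.2968] v=[-1.4320]
Step 7: x=[4.9860] v=[-1.2433]
Step 8: x=[4.7515] v=[-0.9381]
Step 9: x=[4.6153] v=[-0.5449]
Step 10: x=[4.5902] v=[-0.1006]
Step 11: x=[4.6785] v=[0.3531]
First v>=0 after going negative at step 11, time=2.7500

Answer: 2.7500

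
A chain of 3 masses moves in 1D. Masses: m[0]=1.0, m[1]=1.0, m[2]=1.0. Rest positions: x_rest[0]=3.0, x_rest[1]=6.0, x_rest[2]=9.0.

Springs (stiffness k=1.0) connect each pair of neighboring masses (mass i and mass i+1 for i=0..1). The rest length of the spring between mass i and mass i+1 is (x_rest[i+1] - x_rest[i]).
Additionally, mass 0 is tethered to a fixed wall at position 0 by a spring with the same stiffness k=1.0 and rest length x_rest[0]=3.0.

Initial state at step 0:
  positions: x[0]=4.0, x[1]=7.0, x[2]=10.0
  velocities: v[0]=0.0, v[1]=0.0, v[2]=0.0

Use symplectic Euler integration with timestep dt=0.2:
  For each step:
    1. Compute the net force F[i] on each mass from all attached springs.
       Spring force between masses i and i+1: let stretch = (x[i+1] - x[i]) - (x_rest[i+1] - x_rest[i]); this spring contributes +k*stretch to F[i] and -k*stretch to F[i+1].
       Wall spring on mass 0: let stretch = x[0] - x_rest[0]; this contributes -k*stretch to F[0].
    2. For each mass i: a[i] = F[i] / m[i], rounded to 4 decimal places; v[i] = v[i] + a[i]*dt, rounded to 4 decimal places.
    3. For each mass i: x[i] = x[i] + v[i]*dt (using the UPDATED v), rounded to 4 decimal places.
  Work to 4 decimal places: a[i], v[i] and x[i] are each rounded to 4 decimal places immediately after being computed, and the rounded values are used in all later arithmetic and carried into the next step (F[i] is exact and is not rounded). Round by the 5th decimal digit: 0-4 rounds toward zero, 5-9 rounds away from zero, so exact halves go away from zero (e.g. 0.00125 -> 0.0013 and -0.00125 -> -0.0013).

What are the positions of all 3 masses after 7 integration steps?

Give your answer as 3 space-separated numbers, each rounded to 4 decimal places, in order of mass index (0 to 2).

Answer: 3.2216 6.8466 9.9886

Derivation:
Step 0: x=[4.0000 7.0000 10.0000] v=[0.0000 0.0000 0.0000]
Step 1: x=[3.9600 7.0000 10.0000] v=[-0.2000 0.0000 0.0000]
Step 2: x=[3.8832 6.9984 10.0000] v=[-0.3840 -0.0080 0.0000]
Step 3: x=[3.7757 6.9923 9.9999] v=[-0.5376 -0.0307 -0.0003]
Step 4: x=[3.6458 6.9778 9.9995] v=[-0.6494 -0.0725 -0.0018]
Step 5: x=[3.5034 6.9509 9.9983] v=[-0.7122 -0.1346 -0.0061]
Step 6: x=[3.3587 6.9080 9.9952] v=[-0.7234 -0.2146 -0.0156]
Step 7: x=[3.2216 6.8466 9.9886] v=[-0.6853 -0.3070 -0.0330]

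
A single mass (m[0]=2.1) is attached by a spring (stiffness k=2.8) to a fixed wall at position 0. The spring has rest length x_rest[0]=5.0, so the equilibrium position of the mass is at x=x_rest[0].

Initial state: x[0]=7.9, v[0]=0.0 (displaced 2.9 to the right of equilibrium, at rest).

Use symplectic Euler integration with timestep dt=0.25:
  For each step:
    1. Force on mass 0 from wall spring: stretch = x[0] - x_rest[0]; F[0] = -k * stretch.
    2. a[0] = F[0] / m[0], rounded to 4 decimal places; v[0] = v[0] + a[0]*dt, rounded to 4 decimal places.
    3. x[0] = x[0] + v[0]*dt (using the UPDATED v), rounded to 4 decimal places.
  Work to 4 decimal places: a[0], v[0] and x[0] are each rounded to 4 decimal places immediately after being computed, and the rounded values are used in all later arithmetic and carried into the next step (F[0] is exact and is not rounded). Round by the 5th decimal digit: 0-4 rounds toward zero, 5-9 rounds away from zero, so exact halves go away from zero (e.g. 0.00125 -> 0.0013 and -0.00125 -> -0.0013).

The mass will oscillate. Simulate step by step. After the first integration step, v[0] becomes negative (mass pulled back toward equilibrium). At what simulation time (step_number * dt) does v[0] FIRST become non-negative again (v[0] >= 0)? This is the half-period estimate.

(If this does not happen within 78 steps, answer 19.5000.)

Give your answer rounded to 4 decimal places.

Answer: 2.7500

Derivation:
Step 0: x=[7.9000] v=[0.0000]
Step 1: x=[7.6583] v=[-0.9667]
Step 2: x=[7.1951] v=[-1.8528]
Step 3: x=[6.5490] v=[-2.5845]
Step 4: x=[5.7738] v=[-3.1008]
Step 5: x=[4.9341] v=[-3.3587]
Step 6: x=[4.0999] v=[-3.3367]
Step 7: x=[3.3407] v=[-3.0367]
Step 8: x=[2.7198] v=[-2.4836]
Step 9: x=[2.2889] v=[-1.7235]
Step 10: x=[2.0840] v=[-0.8198]
Step 11: x=[2.1221] v=[0.1522]
First v>=0 after going negative at step 11, time=2.7500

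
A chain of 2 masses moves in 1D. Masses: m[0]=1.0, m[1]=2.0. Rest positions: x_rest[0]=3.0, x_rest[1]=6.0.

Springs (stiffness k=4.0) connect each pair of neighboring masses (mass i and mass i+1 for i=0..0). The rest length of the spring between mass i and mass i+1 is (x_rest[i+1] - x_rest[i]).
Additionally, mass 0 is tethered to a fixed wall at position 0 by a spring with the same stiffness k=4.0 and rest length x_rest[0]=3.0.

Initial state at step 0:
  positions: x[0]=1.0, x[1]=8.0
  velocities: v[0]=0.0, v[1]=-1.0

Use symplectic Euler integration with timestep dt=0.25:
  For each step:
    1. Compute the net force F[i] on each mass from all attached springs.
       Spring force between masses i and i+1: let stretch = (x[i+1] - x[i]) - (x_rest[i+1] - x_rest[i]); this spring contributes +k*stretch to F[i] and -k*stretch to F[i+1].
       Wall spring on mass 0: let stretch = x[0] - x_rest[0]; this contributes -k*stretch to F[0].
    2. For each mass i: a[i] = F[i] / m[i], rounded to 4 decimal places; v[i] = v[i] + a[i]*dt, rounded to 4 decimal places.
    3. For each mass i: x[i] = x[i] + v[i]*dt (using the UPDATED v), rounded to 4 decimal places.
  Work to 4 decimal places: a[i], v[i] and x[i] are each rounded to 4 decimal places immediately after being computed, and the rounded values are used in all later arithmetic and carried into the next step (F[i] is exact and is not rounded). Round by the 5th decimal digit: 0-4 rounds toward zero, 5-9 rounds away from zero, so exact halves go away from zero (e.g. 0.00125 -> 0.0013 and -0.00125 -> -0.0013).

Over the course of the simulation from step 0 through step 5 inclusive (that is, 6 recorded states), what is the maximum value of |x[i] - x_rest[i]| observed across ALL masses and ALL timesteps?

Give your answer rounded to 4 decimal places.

Step 0: x=[1.0000 8.0000] v=[0.0000 -1.0000]
Step 1: x=[2.5000 7.2500] v=[6.0000 -3.0000]
Step 2: x=[4.5625 6.2813] v=[8.2500 -3.8750]
Step 3: x=[5.9141 5.4727] v=[5.4063 -3.2344]
Step 4: x=[5.6768 5.0943] v=[-0.9492 -1.5137]
Step 5: x=[3.8747 5.1637] v=[-7.2085 0.2776]
Max displacement = 2.9141

Answer: 2.9141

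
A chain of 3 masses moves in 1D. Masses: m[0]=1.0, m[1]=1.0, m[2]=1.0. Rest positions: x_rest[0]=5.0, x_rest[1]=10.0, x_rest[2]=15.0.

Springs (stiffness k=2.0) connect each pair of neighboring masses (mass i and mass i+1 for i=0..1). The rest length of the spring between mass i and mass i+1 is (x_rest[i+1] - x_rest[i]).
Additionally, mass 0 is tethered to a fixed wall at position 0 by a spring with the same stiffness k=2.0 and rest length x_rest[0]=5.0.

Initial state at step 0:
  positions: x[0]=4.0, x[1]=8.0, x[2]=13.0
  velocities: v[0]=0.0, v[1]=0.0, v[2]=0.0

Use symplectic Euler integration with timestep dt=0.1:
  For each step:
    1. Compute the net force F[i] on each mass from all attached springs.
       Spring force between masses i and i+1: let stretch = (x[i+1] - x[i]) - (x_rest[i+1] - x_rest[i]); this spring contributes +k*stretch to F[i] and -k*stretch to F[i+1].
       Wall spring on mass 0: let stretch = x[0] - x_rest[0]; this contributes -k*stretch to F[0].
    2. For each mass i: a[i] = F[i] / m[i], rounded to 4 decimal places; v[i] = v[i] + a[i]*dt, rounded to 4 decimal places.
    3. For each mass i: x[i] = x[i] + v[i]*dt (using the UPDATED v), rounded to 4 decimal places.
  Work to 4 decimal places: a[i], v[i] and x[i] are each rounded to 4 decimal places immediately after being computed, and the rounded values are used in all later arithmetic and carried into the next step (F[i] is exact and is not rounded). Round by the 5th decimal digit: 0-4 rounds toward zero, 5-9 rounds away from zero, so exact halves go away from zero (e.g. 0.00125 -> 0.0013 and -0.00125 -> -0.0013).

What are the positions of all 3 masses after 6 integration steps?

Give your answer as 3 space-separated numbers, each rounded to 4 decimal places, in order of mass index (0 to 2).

Step 0: x=[4.0000 8.0000 13.0000] v=[0.0000 0.0000 0.0000]
Step 1: x=[4.0000 8.0200 13.0000] v=[0.0000 0.2000 0.0000]
Step 2: x=[4.0004 8.0592 13.0004] v=[0.0040 0.3920 0.0040]
Step 3: x=[4.0020 8.1161 13.0020] v=[0.0157 0.5685 0.0158]
Step 4: x=[4.0058 8.1884 13.0059] v=[0.0381 0.7229 0.0386]
Step 5: x=[4.0132 8.2734 13.0134] v=[0.0735 0.8499 0.0751]
Step 6: x=[4.0255 8.3680 13.0261] v=[0.1229 0.9459 0.1271]

Answer: 4.0255 8.3680 13.0261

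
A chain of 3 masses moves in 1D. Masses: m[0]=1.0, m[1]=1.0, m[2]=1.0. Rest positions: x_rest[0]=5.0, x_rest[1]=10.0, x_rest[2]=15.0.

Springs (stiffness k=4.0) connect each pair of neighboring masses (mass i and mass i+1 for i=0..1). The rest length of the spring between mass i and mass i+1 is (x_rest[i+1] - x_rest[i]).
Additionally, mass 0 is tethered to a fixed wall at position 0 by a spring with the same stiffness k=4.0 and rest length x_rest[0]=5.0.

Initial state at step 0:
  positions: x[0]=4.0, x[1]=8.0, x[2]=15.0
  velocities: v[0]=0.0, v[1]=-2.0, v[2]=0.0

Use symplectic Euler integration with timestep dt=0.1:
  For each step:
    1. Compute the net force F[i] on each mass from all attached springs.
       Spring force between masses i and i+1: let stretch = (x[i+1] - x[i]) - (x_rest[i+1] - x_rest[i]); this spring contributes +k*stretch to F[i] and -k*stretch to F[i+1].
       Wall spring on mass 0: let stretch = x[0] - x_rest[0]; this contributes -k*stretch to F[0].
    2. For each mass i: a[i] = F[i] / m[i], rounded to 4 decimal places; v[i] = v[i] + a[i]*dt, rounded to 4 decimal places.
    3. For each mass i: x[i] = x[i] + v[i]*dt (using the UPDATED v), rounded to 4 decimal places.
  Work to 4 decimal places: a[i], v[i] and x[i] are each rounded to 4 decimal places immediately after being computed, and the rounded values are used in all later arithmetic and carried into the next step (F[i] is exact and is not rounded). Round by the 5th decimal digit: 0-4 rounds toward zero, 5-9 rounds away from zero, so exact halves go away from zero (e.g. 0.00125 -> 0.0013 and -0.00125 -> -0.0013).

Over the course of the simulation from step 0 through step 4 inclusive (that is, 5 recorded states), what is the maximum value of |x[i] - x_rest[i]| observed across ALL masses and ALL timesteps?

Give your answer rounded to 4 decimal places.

Answer: 2.0800

Derivation:
Step 0: x=[4.0000 8.0000 15.0000] v=[0.0000 -2.0000 0.0000]
Step 1: x=[4.0000 7.9200 14.9200] v=[0.0000 -0.8000 -0.8000]
Step 2: x=[3.9968 7.9632 14.7600] v=[-0.0320 0.4320 -1.6000]
Step 3: x=[3.9924 8.1196 14.5281] v=[-0.0442 1.5642 -2.3187]
Step 4: x=[3.9934 8.3673 14.2399] v=[0.0097 2.4767 -2.8821]
Max displacement = 2.0800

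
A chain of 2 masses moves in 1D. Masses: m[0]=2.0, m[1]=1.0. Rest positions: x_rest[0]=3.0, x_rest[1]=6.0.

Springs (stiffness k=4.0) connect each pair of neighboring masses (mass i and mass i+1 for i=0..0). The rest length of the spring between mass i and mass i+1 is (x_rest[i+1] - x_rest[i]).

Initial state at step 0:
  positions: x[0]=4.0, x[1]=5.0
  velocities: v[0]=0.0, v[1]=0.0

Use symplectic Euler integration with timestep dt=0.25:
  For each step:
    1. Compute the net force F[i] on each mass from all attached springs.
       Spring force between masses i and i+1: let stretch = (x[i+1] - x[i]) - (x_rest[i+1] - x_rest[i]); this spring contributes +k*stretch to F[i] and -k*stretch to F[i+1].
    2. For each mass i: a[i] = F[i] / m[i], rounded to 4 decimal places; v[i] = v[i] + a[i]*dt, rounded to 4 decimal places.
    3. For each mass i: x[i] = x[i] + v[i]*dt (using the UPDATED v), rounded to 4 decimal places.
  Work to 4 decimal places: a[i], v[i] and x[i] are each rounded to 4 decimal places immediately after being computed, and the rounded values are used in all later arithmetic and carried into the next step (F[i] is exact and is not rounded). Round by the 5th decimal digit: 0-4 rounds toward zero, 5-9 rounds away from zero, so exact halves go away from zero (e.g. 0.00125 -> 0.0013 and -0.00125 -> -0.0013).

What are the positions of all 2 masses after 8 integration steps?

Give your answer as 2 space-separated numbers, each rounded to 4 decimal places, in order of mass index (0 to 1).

Step 0: x=[4.0000 5.0000] v=[0.0000 0.0000]
Step 1: x=[3.7500 5.5000] v=[-1.0000 2.0000]
Step 2: x=[3.3438 6.3125] v=[-1.6250 3.2500]
Step 3: x=[2.9336 7.1328] v=[-1.6407 3.2813]
Step 4: x=[2.6733 7.6533] v=[-1.0411 2.0821]
Step 5: x=[2.6605 7.6788] v=[-0.0511 0.1021]
Step 6: x=[2.9000 7.1998] v=[0.9581 -1.9162]
Step 7: x=[3.3020 6.3958] v=[1.6080 -3.2160]
Step 8: x=[3.7157 5.5684] v=[1.6549 -3.3098]

Answer: 3.7157 5.5684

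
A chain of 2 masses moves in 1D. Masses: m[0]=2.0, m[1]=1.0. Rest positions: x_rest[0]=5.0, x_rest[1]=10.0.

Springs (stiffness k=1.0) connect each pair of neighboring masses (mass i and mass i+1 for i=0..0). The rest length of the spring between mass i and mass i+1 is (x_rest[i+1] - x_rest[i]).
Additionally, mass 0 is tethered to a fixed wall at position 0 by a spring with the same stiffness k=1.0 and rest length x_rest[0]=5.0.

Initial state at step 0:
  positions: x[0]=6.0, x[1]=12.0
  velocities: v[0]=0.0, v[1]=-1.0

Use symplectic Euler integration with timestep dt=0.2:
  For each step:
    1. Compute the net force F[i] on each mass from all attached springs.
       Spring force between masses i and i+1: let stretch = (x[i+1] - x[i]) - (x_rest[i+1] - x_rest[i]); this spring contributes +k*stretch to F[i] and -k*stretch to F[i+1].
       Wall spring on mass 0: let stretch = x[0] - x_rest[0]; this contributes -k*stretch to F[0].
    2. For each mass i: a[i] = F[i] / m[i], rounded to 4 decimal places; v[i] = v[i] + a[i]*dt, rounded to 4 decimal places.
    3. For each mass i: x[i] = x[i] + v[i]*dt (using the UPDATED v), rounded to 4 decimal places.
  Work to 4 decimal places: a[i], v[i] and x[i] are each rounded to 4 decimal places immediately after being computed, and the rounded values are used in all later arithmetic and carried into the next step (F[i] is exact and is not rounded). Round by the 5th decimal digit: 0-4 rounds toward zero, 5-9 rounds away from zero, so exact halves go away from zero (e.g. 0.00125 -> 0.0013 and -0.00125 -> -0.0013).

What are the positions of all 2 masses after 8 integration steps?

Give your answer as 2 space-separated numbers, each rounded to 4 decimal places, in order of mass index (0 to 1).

Step 0: x=[6.0000 12.0000] v=[0.0000 -1.0000]
Step 1: x=[6.0000 11.7600] v=[0.0000 -1.2000]
Step 2: x=[5.9952 11.4896] v=[-0.0240 -1.3520]
Step 3: x=[5.9804 11.1994] v=[-0.0741 -1.4509]
Step 4: x=[5.9504 10.9005] v=[-0.1502 -1.4947]
Step 5: x=[5.9004 10.6036] v=[-0.2502 -1.4847]
Step 6: x=[5.8264 10.3185] v=[-0.3699 -1.4253]
Step 7: x=[5.7257 10.0538] v=[-0.5033 -1.3237]
Step 8: x=[5.5971 9.8159] v=[-0.6431 -1.1893]

Answer: 5.5971 9.8159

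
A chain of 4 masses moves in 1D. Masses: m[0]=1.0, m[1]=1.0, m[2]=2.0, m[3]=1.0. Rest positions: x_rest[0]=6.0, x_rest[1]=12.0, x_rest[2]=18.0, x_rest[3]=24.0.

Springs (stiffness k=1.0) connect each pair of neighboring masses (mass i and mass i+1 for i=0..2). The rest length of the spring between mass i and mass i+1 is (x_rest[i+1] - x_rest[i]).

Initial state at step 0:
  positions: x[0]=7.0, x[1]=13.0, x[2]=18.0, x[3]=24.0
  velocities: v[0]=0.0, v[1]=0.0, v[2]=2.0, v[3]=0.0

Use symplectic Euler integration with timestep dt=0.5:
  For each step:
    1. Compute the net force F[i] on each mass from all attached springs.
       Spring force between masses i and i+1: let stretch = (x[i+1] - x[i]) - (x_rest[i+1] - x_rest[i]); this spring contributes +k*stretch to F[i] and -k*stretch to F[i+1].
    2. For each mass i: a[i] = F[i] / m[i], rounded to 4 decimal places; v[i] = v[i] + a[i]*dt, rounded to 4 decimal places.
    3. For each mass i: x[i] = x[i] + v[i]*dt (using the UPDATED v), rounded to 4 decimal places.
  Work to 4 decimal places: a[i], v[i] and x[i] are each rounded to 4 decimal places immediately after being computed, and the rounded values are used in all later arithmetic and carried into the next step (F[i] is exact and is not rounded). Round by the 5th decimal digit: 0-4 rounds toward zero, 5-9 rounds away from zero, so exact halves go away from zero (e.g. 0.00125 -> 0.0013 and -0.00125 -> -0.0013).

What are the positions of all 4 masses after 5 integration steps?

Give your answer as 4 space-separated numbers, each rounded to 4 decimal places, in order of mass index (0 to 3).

Answer: 6.8677 14.3875 20.6679 27.4096

Derivation:
Step 0: x=[7.0000 13.0000 18.0000 24.0000] v=[0.0000 0.0000 2.0000 0.0000]
Step 1: x=[7.0000 12.7500 19.1250 24.0000] v=[0.0000 -0.5000 2.2500 0.0000]
Step 2: x=[6.9375 12.6563 20.0625 24.2813] v=[-0.1250 -0.1875 1.8750 0.5625]
Step 3: x=[6.8047 12.9844 20.6016 25.0079] v=[-0.2656 0.6562 1.0782 1.4531]
Step 4: x=[6.7168 13.6719 20.7394 26.1329] v=[-0.1758 1.3750 0.2755 2.2500]
Step 5: x=[6.8677 14.3875 20.6679 27.4096] v=[0.3018 1.4312 -0.1430 2.5533]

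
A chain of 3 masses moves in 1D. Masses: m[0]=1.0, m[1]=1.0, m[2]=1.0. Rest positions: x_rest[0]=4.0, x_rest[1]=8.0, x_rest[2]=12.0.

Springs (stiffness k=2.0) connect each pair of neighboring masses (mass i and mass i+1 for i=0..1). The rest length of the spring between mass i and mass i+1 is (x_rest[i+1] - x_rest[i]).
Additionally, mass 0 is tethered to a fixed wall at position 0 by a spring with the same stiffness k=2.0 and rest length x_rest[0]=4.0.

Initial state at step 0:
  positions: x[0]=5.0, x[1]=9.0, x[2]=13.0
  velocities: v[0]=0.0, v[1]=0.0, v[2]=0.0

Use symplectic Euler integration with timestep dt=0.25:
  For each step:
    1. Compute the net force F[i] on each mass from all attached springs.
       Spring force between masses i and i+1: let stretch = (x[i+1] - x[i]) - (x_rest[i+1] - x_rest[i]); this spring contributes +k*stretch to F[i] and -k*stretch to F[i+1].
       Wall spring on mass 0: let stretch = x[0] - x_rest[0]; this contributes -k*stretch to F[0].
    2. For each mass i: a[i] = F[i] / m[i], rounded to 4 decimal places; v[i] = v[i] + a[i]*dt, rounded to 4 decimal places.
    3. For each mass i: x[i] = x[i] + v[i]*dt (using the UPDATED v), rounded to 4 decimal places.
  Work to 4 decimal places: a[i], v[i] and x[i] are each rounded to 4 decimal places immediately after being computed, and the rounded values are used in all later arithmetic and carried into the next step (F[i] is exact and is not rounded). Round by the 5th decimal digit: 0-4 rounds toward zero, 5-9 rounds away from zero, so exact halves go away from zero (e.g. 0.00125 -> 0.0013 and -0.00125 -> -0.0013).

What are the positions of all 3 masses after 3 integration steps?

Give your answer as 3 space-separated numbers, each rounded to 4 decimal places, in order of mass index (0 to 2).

Answer: 4.3965 8.9297 12.9981

Derivation:
Step 0: x=[5.0000 9.0000 13.0000] v=[0.0000 0.0000 0.0000]
Step 1: x=[4.8750 9.0000 13.0000] v=[-0.5000 0.0000 0.0000]
Step 2: x=[4.6563 8.9844 13.0000] v=[-0.8750 -0.0625 0.0000]
Step 3: x=[4.3965 8.9297 12.9981] v=[-1.0391 -0.2188 -0.0078]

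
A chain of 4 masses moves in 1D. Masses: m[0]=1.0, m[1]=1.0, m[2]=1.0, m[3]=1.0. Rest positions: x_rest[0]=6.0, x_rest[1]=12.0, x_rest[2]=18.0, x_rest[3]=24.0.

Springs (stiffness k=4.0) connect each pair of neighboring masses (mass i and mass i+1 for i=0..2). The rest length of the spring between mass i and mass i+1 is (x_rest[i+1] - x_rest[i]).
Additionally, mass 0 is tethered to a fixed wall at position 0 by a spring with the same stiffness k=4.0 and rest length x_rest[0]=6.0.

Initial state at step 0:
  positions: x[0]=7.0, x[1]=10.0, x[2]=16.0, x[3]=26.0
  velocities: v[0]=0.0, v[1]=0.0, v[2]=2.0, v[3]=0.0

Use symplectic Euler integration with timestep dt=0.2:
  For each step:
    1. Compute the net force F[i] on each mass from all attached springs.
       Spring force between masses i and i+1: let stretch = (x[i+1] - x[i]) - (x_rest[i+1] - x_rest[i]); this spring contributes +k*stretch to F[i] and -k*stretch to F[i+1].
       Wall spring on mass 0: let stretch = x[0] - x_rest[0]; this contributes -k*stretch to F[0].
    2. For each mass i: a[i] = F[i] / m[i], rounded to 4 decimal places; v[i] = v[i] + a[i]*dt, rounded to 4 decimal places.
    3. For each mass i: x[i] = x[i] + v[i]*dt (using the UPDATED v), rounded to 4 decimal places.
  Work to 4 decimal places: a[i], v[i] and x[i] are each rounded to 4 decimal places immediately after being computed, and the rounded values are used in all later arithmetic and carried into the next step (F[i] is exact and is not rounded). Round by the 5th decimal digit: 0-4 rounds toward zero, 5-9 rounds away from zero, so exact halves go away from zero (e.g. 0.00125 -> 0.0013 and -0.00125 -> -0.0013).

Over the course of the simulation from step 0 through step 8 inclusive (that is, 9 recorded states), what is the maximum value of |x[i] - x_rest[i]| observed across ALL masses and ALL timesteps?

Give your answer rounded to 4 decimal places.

Step 0: x=[7.0000 10.0000 16.0000 26.0000] v=[0.0000 0.0000 2.0000 0.0000]
Step 1: x=[6.3600 10.4800 17.0400 25.3600] v=[-3.2000 2.4000 5.2000 -3.2000]
Step 2: x=[5.3616 11.3504 18.3616 24.3488] v=[-4.9920 4.3520 6.6080 -5.0560]
Step 3: x=[4.4636 12.3844 19.5194 23.3396] v=[-4.4902 5.1699 5.7888 -5.0458]
Step 4: x=[4.1187 13.2927 20.1468 22.6792] v=[-1.7244 4.5413 3.1370 -3.3020]
Step 5: x=[4.5827 13.8298 20.0827 22.5736] v=[2.3198 2.6854 -0.3204 -0.5279]
Step 6: x=[5.7930 13.8878 19.4167 23.0295] v=[6.0513 0.2900 -3.3300 2.2794]
Step 7: x=[7.3715 13.5353 18.4441 23.8673] v=[7.8927 -1.7627 -4.8629 4.1892]
Step 8: x=[8.7568 12.9820 17.5538 24.7974] v=[6.9265 -2.7667 -4.4514 4.6506]
Max displacement = 2.7568

Answer: 2.7568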